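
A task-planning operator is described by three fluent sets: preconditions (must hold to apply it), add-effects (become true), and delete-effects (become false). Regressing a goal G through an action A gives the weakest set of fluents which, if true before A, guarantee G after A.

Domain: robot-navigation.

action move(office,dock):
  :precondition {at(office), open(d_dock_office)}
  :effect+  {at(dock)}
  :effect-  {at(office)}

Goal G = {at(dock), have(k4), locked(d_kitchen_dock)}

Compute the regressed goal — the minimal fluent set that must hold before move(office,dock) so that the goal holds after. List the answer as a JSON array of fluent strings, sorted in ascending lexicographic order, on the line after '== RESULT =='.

Regress:
  G ∩ del = {}  (empty — regression defined)
  G \ add = {at(dock), have(k4), locked(d_kitchen_dock)} \ {at(dock)} = {have(k4), locked(d_kitchen_dock)}
  ∪ pre   = {have(k4), locked(d_kitchen_dock)} ∪ {at(office), open(d_dock_office)}
          = {at(office), have(k4), locked(d_kitchen_dock), open(d_dock_office)}

== RESULT ==
["at(office)", "have(k4)", "locked(d_kitchen_dock)", "open(d_dock_office)"]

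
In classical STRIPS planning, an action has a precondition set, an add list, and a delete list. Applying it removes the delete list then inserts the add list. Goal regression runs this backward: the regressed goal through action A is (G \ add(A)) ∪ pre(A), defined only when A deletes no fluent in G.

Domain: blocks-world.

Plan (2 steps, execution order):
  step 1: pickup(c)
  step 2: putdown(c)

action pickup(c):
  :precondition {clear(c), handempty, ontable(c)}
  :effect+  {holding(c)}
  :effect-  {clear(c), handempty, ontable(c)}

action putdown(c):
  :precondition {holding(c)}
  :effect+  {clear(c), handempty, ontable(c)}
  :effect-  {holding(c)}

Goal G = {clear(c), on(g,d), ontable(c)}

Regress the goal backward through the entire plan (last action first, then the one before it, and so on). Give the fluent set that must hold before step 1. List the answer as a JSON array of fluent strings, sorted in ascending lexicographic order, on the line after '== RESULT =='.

Work backward from the goal:
  through step 2 (putdown(c)): drop {clear(c), ontable(c)}, keep {on(g,d)}, require {holding(c)}
    → {holding(c), on(g,d)}
  through step 1 (pickup(c)): drop {holding(c)}, keep {on(g,d)}, require {clear(c), handempty, ontable(c)}
    → {clear(c), handempty, on(g,d), ontable(c)}

== RESULT ==
["clear(c)", "handempty", "on(g,d)", "ontable(c)"]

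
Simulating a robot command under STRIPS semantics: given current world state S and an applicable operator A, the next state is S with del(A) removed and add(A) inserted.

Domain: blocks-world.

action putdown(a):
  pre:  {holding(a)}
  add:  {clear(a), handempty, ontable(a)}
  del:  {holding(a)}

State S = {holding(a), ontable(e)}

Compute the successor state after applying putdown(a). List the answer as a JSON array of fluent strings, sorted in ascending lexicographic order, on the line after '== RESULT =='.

Compute (S \ del) ∪ add:
  pre ⊆ S: {holding(a)} ⊆ S  — applicable
  S \ del = {ontable(e)}
  ∪ add   = {clear(a), handempty, ontable(a), ontable(e)}

== RESULT ==
["clear(a)", "handempty", "ontable(a)", "ontable(e)"]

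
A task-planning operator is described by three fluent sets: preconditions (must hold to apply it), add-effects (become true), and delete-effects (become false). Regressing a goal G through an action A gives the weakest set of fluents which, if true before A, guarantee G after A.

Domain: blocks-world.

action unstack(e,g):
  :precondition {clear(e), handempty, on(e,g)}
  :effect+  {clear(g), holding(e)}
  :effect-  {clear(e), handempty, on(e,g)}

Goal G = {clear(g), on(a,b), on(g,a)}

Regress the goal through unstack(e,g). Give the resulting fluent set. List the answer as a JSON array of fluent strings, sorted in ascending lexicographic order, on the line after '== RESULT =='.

Regress:
  G ∩ del = {}  (empty — regression defined)
  G \ add = {clear(g), on(a,b), on(g,a)} \ {clear(g), holding(e)} = {on(a,b), on(g,a)}
  ∪ pre   = {on(a,b), on(g,a)} ∪ {clear(e), handempty, on(e,g)}
          = {clear(e), handempty, on(a,b), on(e,g), on(g,a)}

== RESULT ==
["clear(e)", "handempty", "on(a,b)", "on(e,g)", "on(g,a)"]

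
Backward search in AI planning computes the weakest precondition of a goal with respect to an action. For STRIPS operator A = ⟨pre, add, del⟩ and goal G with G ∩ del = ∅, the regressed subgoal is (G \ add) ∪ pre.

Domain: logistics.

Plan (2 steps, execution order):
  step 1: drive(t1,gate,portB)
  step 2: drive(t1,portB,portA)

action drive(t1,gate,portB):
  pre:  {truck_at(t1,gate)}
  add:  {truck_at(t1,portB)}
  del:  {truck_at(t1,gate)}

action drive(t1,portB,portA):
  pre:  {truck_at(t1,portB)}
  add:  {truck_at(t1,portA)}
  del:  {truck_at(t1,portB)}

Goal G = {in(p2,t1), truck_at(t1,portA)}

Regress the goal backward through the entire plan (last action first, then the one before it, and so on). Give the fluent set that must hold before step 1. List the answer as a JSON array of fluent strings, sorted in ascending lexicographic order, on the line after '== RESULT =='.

Regress step by step:
  through step 2 (drive(t1,portB,portA)): drop {truck_at(t1,portA)}, keep {in(p2,t1)}, require {truck_at(t1,portB)}
    → {in(p2,t1), truck_at(t1,portB)}
  through step 1 (drive(t1,gate,portB)): drop {truck_at(t1,portB)}, keep {in(p2,t1)}, require {truck_at(t1,gate)}
    → {in(p2,t1), truck_at(t1,gate)}

== RESULT ==
["in(p2,t1)", "truck_at(t1,gate)"]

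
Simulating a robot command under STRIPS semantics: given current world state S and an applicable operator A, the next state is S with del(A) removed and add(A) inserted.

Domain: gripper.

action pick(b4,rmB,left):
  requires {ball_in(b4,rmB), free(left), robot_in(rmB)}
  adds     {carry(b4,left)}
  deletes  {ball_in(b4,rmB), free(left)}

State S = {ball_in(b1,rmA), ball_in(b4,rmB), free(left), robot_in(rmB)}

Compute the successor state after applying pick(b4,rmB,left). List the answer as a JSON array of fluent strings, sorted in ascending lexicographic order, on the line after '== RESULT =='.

Compute (S \ del) ∪ add:
  pre ⊆ S: {ball_in(b4,rmB), free(left), robot_in(rmB)} ⊆ S  — applicable
  S \ del = {ball_in(b1,rmA), robot_in(rmB)}
  ∪ add   = {ball_in(b1,rmA), carry(b4,left), robot_in(rmB)}

== RESULT ==
["ball_in(b1,rmA)", "carry(b4,left)", "robot_in(rmB)"]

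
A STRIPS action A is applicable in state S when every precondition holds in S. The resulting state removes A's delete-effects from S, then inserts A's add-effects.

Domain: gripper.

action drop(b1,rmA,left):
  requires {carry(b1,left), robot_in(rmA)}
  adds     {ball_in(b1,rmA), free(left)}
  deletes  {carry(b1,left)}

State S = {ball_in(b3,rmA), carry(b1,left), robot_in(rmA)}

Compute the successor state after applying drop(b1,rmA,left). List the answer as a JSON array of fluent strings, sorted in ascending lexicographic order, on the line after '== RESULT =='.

Compute (S \ del) ∪ add:
  pre ⊆ S: {carry(b1,left), robot_in(rmA)} ⊆ S  — applicable
  S \ del = {ball_in(b3,rmA), robot_in(rmA)}
  ∪ add   = {ball_in(b1,rmA), ball_in(b3,rmA), free(left), robot_in(rmA)}

== RESULT ==
["ball_in(b1,rmA)", "ball_in(b3,rmA)", "free(left)", "robot_in(rmA)"]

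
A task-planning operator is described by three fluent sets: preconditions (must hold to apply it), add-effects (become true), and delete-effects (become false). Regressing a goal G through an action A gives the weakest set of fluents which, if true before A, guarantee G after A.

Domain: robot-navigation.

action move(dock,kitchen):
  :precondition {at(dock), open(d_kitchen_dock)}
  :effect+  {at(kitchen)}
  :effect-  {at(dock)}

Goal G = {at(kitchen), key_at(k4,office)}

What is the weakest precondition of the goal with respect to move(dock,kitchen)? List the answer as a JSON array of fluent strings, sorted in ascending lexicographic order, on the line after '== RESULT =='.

Regress:
  G ∩ del = {}  (empty — regression defined)
  G \ add = {at(kitchen), key_at(k4,office)} \ {at(kitchen)} = {key_at(k4,office)}
  ∪ pre   = {key_at(k4,office)} ∪ {at(dock), open(d_kitchen_dock)}
          = {at(dock), key_at(k4,office), open(d_kitchen_dock)}

== RESULT ==
["at(dock)", "key_at(k4,office)", "open(d_kitchen_dock)"]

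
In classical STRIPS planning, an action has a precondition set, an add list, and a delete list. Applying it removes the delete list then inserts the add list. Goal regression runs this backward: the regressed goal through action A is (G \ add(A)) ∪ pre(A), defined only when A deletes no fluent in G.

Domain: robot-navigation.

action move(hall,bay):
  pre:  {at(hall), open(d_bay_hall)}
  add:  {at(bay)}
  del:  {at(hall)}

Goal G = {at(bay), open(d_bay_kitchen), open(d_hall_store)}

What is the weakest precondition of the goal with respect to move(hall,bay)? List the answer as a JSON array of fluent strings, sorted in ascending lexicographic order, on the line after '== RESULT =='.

Compute (G \ add) ∪ pre:
  G ∩ del = {}  (empty — regression defined)
  G \ add = {at(bay), open(d_bay_kitchen), open(d_hall_store)} \ {at(bay)} = {open(d_bay_kitchen), open(d_hall_store)}
  ∪ pre   = {open(d_bay_kitchen), open(d_hall_store)} ∪ {at(hall), open(d_bay_hall)}
          = {at(hall), open(d_bay_hall), open(d_bay_kitchen), open(d_hall_store)}

== RESULT ==
["at(hall)", "open(d_bay_hall)", "open(d_bay_kitchen)", "open(d_hall_store)"]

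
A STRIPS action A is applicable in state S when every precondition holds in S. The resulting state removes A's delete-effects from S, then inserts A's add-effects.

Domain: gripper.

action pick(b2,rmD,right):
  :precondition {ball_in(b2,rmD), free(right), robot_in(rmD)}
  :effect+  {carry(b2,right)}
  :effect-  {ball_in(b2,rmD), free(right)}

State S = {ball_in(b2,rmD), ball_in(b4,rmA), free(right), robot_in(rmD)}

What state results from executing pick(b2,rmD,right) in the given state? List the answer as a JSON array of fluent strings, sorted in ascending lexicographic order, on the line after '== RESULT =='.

Progress:
  pre ⊆ S: {ball_in(b2,rmD), free(right), robot_in(rmD)} ⊆ S  — applicable
  S \ del = {ball_in(b4,rmA), robot_in(rmD)}
  ∪ add   = {ball_in(b4,rmA), carry(b2,right), robot_in(rmD)}

== RESULT ==
["ball_in(b4,rmA)", "carry(b2,right)", "robot_in(rmD)"]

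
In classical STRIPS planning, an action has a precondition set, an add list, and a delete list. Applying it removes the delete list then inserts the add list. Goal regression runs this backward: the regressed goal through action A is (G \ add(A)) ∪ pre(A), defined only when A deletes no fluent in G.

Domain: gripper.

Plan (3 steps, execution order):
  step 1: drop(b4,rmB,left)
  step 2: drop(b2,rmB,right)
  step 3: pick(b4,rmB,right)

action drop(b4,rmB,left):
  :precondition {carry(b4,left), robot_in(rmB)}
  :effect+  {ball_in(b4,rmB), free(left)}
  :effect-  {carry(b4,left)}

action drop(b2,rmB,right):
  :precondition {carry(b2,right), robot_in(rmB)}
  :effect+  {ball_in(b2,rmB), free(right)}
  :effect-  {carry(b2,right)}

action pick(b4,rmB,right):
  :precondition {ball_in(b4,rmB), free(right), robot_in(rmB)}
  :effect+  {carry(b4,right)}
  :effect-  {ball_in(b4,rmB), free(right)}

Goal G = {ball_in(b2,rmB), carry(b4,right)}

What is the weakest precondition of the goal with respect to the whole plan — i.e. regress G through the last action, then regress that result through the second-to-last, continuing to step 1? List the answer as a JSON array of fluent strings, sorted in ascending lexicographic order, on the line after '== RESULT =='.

Work backward from the goal:
  through step 3 (pick(b4,rmB,right)): drop {carry(b4,right)}, keep {ball_in(b2,rmB)}, require {ball_in(b4,rmB), free(right), robot_in(rmB)}
    → {ball_in(b2,rmB), ball_in(b4,rmB), free(right), robot_in(rmB)}
  through step 2 (drop(b2,rmB,right)): drop {ball_in(b2,rmB), free(right)}, keep {ball_in(b4,rmB), robot_in(rmB)}, require {carry(b2,right), robot_in(rmB)}
    → {ball_in(b4,rmB), carry(b2,right), robot_in(rmB)}
  through step 1 (drop(b4,rmB,left)): drop {ball_in(b4,rmB)}, keep {carry(b2,right), robot_in(rmB)}, require {carry(b4,left), robot_in(rmB)}
    → {carry(b2,right), carry(b4,left), robot_in(rmB)}

== RESULT ==
["carry(b2,right)", "carry(b4,left)", "robot_in(rmB)"]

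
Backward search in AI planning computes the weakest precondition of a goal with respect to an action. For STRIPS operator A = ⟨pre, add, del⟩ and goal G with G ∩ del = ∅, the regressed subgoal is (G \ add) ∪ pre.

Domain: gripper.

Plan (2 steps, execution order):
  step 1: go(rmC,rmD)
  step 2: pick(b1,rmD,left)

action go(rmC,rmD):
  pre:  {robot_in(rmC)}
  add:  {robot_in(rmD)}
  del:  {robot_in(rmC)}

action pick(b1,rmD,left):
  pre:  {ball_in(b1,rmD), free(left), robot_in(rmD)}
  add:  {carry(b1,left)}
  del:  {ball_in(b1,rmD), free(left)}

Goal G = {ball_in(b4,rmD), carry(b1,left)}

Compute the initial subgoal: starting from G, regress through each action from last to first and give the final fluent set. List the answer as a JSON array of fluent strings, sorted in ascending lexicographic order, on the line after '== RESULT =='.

Regress step by step:
  through step 2 (pick(b1,rmD,left)): drop {carry(b1,left)}, keep {ball_in(b4,rmD)}, require {ball_in(b1,rmD), free(left), robot_in(rmD)}
    → {ball_in(b1,rmD), ball_in(b4,rmD), free(left), robot_in(rmD)}
  through step 1 (go(rmC,rmD)): drop {robot_in(rmD)}, keep {ball_in(b1,rmD), ball_in(b4,rmD), free(left)}, require {robot_in(rmC)}
    → {ball_in(b1,rmD), ball_in(b4,rmD), free(left), robot_in(rmC)}

== RESULT ==
["ball_in(b1,rmD)", "ball_in(b4,rmD)", "free(left)", "robot_in(rmC)"]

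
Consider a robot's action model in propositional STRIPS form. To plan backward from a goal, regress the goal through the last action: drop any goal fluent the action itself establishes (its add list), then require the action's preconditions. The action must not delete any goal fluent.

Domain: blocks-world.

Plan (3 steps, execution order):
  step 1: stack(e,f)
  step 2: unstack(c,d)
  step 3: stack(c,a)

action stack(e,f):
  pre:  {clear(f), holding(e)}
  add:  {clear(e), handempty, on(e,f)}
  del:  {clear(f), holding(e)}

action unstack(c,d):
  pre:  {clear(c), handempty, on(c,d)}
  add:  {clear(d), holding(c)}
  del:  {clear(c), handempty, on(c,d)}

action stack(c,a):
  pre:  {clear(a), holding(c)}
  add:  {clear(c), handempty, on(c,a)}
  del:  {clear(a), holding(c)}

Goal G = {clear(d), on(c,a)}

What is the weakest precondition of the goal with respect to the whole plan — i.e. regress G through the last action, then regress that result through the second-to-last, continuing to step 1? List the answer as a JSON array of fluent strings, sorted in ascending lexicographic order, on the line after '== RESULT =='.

Work backward from the goal:
  through step 3 (stack(c,a)): drop {on(c,a)}, keep {clear(d)}, require {clear(a), holding(c)}
    → {clear(a), clear(d), holding(c)}
  through step 2 (unstack(c,d)): drop {clear(d), holding(c)}, keep {clear(a)}, require {clear(c), handempty, on(c,d)}
    → {clear(a), clear(c), handempty, on(c,d)}
  through step 1 (stack(e,f)): drop {handempty}, keep {clear(a), clear(c), on(c,d)}, require {clear(f), holding(e)}
    → {clear(a), clear(c), clear(f), holding(e), on(c,d)}

== RESULT ==
["clear(a)", "clear(c)", "clear(f)", "holding(e)", "on(c,d)"]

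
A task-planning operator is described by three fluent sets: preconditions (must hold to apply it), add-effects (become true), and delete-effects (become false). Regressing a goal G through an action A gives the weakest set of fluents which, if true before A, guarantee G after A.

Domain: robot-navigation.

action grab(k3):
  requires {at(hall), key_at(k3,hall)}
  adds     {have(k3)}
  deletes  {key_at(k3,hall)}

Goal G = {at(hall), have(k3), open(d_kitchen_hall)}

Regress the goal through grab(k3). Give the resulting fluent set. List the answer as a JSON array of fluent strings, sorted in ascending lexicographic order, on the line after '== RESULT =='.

Regress:
  G ∩ del = {}  (empty — regression defined)
  G \ add = {at(hall), have(k3), open(d_kitchen_hall)} \ {have(k3)} = {at(hall), open(d_kitchen_hall)}
  ∪ pre   = {at(hall), open(d_kitchen_hall)} ∪ {at(hall), key_at(k3,hall)}
          = {at(hall), key_at(k3,hall), open(d_kitchen_hall)}

== RESULT ==
["at(hall)", "key_at(k3,hall)", "open(d_kitchen_hall)"]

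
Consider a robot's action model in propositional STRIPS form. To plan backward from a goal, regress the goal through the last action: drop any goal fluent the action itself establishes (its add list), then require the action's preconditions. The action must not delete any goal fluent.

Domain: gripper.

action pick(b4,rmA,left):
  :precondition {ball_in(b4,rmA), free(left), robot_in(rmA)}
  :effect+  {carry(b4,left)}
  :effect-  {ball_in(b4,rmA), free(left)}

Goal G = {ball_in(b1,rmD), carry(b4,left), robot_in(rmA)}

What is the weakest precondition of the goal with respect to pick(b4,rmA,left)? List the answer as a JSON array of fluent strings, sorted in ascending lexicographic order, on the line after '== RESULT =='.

Compute (G \ add) ∪ pre:
  G ∩ del = {}  (empty — regression defined)
  G \ add = {ball_in(b1,rmD), carry(b4,left), robot_in(rmA)} \ {carry(b4,left)} = {ball_in(b1,rmD), robot_in(rmA)}
  ∪ pre   = {ball_in(b1,rmD), robot_in(rmA)} ∪ {ball_in(b4,rmA), free(left), robot_in(rmA)}
          = {ball_in(b1,rmD), ball_in(b4,rmA), free(left), robot_in(rmA)}

== RESULT ==
["ball_in(b1,rmD)", "ball_in(b4,rmA)", "free(left)", "robot_in(rmA)"]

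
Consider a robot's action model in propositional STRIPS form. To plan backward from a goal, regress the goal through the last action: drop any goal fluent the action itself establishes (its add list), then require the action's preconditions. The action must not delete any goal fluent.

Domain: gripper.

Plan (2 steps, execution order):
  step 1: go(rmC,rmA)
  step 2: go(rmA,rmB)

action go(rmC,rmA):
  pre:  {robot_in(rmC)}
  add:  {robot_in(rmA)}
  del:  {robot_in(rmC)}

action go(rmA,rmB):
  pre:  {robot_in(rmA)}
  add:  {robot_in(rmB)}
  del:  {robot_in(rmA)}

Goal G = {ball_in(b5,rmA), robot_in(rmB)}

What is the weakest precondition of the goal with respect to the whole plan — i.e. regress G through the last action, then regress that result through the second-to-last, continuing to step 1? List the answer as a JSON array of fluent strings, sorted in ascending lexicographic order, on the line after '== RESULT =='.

Work backward from the goal:
  through step 2 (go(rmA,rmB)): drop {robot_in(rmB)}, keep {ball_in(b5,rmA)}, require {robot_in(rmA)}
    → {ball_in(b5,rmA), robot_in(rmA)}
  through step 1 (go(rmC,rmA)): drop {robot_in(rmA)}, keep {ball_in(b5,rmA)}, require {robot_in(rmC)}
    → {ball_in(b5,rmA), robot_in(rmC)}

== RESULT ==
["ball_in(b5,rmA)", "robot_in(rmC)"]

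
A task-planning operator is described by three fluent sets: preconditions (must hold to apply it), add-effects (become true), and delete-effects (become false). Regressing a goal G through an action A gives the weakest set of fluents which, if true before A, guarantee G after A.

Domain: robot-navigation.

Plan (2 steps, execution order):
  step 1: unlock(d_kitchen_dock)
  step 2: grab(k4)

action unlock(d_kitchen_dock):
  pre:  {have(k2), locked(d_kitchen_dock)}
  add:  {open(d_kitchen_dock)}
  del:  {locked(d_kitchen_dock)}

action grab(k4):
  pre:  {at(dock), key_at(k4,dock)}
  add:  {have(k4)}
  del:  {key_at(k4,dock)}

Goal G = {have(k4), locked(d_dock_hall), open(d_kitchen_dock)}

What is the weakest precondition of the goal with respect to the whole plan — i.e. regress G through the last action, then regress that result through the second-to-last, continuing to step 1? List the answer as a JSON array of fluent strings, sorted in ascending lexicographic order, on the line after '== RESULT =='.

Regress step by step:
  through step 2 (grab(k4)): drop {have(k4)}, keep {locked(d_dock_hall), open(d_kitchen_dock)}, require {at(dock), key_at(k4,dock)}
    → {at(dock), key_at(k4,dock), locked(d_dock_hall), open(d_kitchen_dock)}
  through step 1 (unlock(d_kitchen_dock)): drop {open(d_kitchen_dock)}, keep {at(dock), key_at(k4,dock), locked(d_dock_hall)}, require {have(k2), locked(d_kitchen_dock)}
    → {at(dock), have(k2), key_at(k4,dock), locked(d_dock_hall), locked(d_kitchen_dock)}

== RESULT ==
["at(dock)", "have(k2)", "key_at(k4,dock)", "locked(d_dock_hall)", "locked(d_kitchen_dock)"]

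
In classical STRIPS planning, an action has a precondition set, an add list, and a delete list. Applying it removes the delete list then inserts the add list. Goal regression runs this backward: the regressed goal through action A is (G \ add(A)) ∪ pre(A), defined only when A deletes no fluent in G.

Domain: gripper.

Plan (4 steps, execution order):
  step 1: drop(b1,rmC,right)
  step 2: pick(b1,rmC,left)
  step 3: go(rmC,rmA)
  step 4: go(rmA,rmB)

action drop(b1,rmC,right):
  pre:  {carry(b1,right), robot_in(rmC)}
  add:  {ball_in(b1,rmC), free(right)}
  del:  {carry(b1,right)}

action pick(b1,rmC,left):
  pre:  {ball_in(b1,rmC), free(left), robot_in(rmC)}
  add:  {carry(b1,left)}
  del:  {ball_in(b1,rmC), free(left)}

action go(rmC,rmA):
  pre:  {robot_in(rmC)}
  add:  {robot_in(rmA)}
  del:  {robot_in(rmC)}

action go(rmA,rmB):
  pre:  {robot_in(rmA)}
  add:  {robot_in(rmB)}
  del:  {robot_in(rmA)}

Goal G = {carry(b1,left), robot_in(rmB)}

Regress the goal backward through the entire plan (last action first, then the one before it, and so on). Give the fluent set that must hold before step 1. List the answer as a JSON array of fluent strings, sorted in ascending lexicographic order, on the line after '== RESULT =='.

Work backward from the goal:
  through step 4 (go(rmA,rmB)): drop {robot_in(rmB)}, keep {carry(b1,left)}, require {robot_in(rmA)}
    → {carry(b1,left), robot_in(rmA)}
  through step 3 (go(rmC,rmA)): drop {robot_in(rmA)}, keep {carry(b1,left)}, require {robot_in(rmC)}
    → {carry(b1,left), robot_in(rmC)}
  through step 2 (pick(b1,rmC,left)): drop {carry(b1,left)}, keep {robot_in(rmC)}, require {ball_in(b1,rmC), free(left), robot_in(rmC)}
    → {ball_in(b1,rmC), free(left), robot_in(rmC)}
  through step 1 (drop(b1,rmC,right)): drop {ball_in(b1,rmC)}, keep {free(left), robot_in(rmC)}, require {carry(b1,right), robot_in(rmC)}
    → {carry(b1,right), free(left), robot_in(rmC)}

== RESULT ==
["carry(b1,right)", "free(left)", "robot_in(rmC)"]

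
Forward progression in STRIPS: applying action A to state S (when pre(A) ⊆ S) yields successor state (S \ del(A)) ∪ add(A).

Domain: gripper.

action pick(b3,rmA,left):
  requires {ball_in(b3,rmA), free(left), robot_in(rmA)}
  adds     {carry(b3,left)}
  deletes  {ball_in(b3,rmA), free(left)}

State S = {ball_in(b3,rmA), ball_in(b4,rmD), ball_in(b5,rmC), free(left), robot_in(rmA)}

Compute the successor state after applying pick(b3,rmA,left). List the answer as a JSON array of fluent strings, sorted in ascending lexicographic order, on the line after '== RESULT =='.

Progress:
  pre ⊆ S: {ball_in(b3,rmA), free(left), robot_in(rmA)} ⊆ S  — applicable
  S \ del = {ball_in(b4,rmD), ball_in(b5,rmC), robot_in(rmA)}
  ∪ add   = {ball_in(b4,rmD), ball_in(b5,rmC), carry(b3,left), robot_in(rmA)}

== RESULT ==
["ball_in(b4,rmD)", "ball_in(b5,rmC)", "carry(b3,left)", "robot_in(rmA)"]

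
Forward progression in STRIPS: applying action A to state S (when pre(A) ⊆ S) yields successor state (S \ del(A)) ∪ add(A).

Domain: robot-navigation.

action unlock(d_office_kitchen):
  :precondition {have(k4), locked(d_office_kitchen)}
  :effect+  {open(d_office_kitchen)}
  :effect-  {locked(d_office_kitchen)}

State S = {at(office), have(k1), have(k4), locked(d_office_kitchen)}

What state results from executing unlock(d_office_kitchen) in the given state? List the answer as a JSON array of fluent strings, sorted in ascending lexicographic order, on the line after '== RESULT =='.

Compute (S \ del) ∪ add:
  pre ⊆ S: {have(k4), locked(d_office_kitchen)} ⊆ S  — applicable
  S \ del = {at(office), have(k1), have(k4)}
  ∪ add   = {at(office), have(k1), have(k4), open(d_office_kitchen)}

== RESULT ==
["at(office)", "have(k1)", "have(k4)", "open(d_office_kitchen)"]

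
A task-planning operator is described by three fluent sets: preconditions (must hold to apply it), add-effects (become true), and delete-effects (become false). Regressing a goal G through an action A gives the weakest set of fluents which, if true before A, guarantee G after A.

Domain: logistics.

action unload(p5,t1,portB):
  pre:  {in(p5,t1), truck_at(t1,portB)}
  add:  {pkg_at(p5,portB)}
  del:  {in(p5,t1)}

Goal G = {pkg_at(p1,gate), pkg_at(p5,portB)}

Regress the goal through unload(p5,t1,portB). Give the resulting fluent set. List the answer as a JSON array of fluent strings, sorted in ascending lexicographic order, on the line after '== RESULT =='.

Compute (G \ add) ∪ pre:
  G ∩ del = {}  (empty — regression defined)
  G \ add = {pkg_at(p1,gate), pkg_at(p5,portB)} \ {pkg_at(p5,portB)} = {pkg_at(p1,gate)}
  ∪ pre   = {pkg_at(p1,gate)} ∪ {in(p5,t1), truck_at(t1,portB)}
          = {in(p5,t1), pkg_at(p1,gate), truck_at(t1,portB)}

== RESULT ==
["in(p5,t1)", "pkg_at(p1,gate)", "truck_at(t1,portB)"]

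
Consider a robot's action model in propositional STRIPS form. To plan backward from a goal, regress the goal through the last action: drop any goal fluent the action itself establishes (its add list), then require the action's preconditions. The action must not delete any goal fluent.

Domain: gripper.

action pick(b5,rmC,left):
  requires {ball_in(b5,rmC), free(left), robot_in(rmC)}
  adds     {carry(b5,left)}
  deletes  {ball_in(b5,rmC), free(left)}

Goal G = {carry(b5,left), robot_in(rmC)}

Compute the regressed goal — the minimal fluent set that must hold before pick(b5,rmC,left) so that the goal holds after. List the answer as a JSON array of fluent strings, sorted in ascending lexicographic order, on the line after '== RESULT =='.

Compute (G \ add) ∪ pre:
  G ∩ del = {}  (empty — regression defined)
  G \ add = {carry(b5,left), robot_in(rmC)} \ {carry(b5,left)} = {robot_in(rmC)}
  ∪ pre   = {robot_in(rmC)} ∪ {ball_in(b5,rmC), free(left), robot_in(rmC)}
          = {ball_in(b5,rmC), free(left), robot_in(rmC)}

== RESULT ==
["ball_in(b5,rmC)", "free(left)", "robot_in(rmC)"]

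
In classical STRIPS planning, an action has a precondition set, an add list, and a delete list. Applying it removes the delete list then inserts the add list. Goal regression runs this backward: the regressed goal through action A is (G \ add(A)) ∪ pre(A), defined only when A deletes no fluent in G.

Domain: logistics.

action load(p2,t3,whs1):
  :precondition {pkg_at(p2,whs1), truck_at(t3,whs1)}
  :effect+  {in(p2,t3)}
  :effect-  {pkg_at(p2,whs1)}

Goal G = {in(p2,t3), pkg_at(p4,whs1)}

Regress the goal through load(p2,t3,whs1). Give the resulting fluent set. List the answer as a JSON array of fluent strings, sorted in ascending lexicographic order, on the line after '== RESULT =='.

Regress:
  G ∩ del = {}  (empty — regression defined)
  G \ add = {in(p2,t3), pkg_at(p4,whs1)} \ {in(p2,t3)} = {pkg_at(p4,whs1)}
  ∪ pre   = {pkg_at(p4,whs1)} ∪ {pkg_at(p2,whs1), truck_at(t3,whs1)}
          = {pkg_at(p2,whs1), pkg_at(p4,whs1), truck_at(t3,whs1)}

== RESULT ==
["pkg_at(p2,whs1)", "pkg_at(p4,whs1)", "truck_at(t3,whs1)"]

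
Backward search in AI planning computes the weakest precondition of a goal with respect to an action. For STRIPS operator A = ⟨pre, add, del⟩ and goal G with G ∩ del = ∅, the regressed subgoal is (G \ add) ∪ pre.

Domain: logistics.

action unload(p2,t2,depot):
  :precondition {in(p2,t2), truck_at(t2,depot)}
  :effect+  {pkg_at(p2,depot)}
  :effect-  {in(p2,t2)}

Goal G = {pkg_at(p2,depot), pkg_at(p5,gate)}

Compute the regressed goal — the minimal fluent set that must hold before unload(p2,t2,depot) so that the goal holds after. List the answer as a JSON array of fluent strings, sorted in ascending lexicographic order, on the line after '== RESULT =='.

Compute (G \ add) ∪ pre:
  G ∩ del = {}  (empty — regression defined)
  G \ add = {pkg_at(p2,depot), pkg_at(p5,gate)} \ {pkg_at(p2,depot)} = {pkg_at(p5,gate)}
  ∪ pre   = {pkg_at(p5,gate)} ∪ {in(p2,t2), truck_at(t2,depot)}
          = {in(p2,t2), pkg_at(p5,gate), truck_at(t2,depot)}

== RESULT ==
["in(p2,t2)", "pkg_at(p5,gate)", "truck_at(t2,depot)"]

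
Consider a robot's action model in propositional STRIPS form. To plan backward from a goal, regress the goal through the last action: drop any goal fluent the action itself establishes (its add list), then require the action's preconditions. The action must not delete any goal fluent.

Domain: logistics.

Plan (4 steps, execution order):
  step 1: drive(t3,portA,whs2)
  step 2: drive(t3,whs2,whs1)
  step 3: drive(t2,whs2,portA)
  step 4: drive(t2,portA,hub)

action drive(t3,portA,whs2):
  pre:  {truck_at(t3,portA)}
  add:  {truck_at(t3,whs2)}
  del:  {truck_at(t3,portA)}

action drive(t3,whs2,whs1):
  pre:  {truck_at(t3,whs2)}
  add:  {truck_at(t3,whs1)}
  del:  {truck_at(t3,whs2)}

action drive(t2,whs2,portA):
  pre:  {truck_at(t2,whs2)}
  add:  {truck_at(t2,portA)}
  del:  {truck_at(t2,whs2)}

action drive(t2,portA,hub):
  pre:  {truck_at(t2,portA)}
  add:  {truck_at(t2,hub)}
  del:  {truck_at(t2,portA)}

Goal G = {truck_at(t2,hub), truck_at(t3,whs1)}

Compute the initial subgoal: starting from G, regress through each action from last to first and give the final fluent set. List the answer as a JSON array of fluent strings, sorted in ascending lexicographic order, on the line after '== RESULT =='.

Regress step by step:
  through step 4 (drive(t2,portA,hub)): drop {truck_at(t2,hub)}, keep {truck_at(t3,whs1)}, require {truck_at(t2,portA)}
    → {truck_at(t2,portA), truck_at(t3,whs1)}
  through step 3 (drive(t2,whs2,portA)): drop {truck_at(t2,portA)}, keep {truck_at(t3,whs1)}, require {truck_at(t2,whs2)}
    → {truck_at(t2,whs2), truck_at(t3,whs1)}
  through step 2 (drive(t3,whs2,whs1)): drop {truck_at(t3,whs1)}, keep {truck_at(t2,whs2)}, require {truck_at(t3,whs2)}
    → {truck_at(t2,whs2), truck_at(t3,whs2)}
  through step 1 (drive(t3,portA,whs2)): drop {truck_at(t3,whs2)}, keep {truck_at(t2,whs2)}, require {truck_at(t3,portA)}
    → {truck_at(t2,whs2), truck_at(t3,portA)}

== RESULT ==
["truck_at(t2,whs2)", "truck_at(t3,portA)"]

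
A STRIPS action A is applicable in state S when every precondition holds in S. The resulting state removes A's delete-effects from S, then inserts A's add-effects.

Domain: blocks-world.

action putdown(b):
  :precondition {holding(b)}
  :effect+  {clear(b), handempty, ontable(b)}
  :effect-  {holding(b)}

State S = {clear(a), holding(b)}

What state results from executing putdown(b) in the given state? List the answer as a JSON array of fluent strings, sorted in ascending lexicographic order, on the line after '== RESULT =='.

Compute (S \ del) ∪ add:
  pre ⊆ S: {holding(b)} ⊆ S  — applicable
  S \ del = {clear(a)}
  ∪ add   = {clear(a), clear(b), handempty, ontable(b)}

== RESULT ==
["clear(a)", "clear(b)", "handempty", "ontable(b)"]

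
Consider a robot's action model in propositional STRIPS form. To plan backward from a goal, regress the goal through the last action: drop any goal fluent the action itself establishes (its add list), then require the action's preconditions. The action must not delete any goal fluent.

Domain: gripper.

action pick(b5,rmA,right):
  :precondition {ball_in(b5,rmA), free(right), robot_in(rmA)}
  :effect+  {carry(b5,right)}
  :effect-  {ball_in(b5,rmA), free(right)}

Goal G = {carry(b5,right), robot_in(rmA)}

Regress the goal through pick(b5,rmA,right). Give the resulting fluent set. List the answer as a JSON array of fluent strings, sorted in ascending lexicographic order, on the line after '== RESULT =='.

Regress:
  G ∩ del = {}  (empty — regression defined)
  G \ add = {carry(b5,right), robot_in(rmA)} \ {carry(b5,right)} = {robot_in(rmA)}
  ∪ pre   = {robot_in(rmA)} ∪ {ball_in(b5,rmA), free(right), robot_in(rmA)}
          = {ball_in(b5,rmA), free(right), robot_in(rmA)}

== RESULT ==
["ball_in(b5,rmA)", "free(right)", "robot_in(rmA)"]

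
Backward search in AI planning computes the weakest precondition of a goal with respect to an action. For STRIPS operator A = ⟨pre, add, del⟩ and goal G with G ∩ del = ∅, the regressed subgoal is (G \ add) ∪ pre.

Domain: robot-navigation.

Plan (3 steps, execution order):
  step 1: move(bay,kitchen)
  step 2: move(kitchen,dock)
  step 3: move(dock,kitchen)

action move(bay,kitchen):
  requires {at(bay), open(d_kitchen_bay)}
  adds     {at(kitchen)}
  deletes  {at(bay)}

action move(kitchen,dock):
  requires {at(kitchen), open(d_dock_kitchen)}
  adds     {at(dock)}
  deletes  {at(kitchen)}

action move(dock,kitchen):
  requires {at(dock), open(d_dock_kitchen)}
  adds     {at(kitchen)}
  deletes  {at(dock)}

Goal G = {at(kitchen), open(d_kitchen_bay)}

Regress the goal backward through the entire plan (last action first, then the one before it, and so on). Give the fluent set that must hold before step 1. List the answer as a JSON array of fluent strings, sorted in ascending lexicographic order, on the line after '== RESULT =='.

Regress step by step:
  through step 3 (move(dock,kitchen)): drop {at(kitchen)}, keep {open(d_kitchen_bay)}, require {at(dock), open(d_dock_kitchen)}
    → {at(dock), open(d_dock_kitchen), open(d_kitchen_bay)}
  through step 2 (move(kitchen,dock)): drop {at(dock)}, keep {open(d_dock_kitchen), open(d_kitchen_bay)}, require {at(kitchen), open(d_dock_kitchen)}
    → {at(kitchen), open(d_dock_kitchen), open(d_kitchen_bay)}
  through step 1 (move(bay,kitchen)): drop {at(kitchen)}, keep {open(d_dock_kitchen), open(d_kitchen_bay)}, require {at(bay), open(d_kitchen_bay)}
    → {at(bay), open(d_dock_kitchen), open(d_kitchen_bay)}

== RESULT ==
["at(bay)", "open(d_dock_kitchen)", "open(d_kitchen_bay)"]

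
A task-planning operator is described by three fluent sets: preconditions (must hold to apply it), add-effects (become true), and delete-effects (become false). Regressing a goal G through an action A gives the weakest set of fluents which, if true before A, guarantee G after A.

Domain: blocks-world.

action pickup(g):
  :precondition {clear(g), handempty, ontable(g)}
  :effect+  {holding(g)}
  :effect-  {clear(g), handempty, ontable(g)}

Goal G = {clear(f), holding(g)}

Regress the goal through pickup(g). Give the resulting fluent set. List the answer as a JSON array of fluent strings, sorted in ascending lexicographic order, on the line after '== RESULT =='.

Compute (G \ add) ∪ pre:
  G ∩ del = {}  (empty — regression defined)
  G \ add = {clear(f), holding(g)} \ {holding(g)} = {clear(f)}
  ∪ pre   = {clear(f)} ∪ {clear(g), handempty, ontable(g)}
          = {clear(f), clear(g), handempty, ontable(g)}

== RESULT ==
["clear(f)", "clear(g)", "handempty", "ontable(g)"]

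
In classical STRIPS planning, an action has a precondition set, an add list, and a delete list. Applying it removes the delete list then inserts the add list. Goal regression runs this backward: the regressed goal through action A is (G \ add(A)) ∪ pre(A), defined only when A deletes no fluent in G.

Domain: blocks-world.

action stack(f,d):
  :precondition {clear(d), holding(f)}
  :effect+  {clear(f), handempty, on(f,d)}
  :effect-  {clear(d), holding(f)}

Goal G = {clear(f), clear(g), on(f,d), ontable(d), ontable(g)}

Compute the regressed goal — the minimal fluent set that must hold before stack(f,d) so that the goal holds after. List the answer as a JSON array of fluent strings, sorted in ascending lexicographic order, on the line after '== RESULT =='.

Compute (G \ add) ∪ pre:
  G ∩ del = {}  (empty — regression defined)
  G \ add = {clear(f), clear(g), on(f,d), ontable(d), ontable(g)} \ {clear(f), handempty, on(f,d)} = {clear(g), ontable(d), ontable(g)}
  ∪ pre   = {clear(g), ontable(d), ontable(g)} ∪ {clear(d), holding(f)}
          = {clear(d), clear(g), holding(f), ontable(d), ontable(g)}

== RESULT ==
["clear(d)", "clear(g)", "holding(f)", "ontable(d)", "ontable(g)"]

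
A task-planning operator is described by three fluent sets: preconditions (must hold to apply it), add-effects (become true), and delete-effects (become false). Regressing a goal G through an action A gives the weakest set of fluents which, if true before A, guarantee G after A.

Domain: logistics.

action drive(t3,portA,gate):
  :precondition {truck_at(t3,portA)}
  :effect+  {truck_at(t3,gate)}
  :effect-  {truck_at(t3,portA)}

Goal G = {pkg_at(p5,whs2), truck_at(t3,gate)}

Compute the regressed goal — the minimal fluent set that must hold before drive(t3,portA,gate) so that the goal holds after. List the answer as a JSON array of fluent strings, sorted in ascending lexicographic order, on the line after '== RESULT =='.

Compute (G \ add) ∪ pre:
  G ∩ del = {}  (empty — regression defined)
  G \ add = {pkg_at(p5,whs2), truck_at(t3,gate)} \ {truck_at(t3,gate)} = {pkg_at(p5,whs2)}
  ∪ pre   = {pkg_at(p5,whs2)} ∪ {truck_at(t3,portA)}
          = {pkg_at(p5,whs2), truck_at(t3,portA)}

== RESULT ==
["pkg_at(p5,whs2)", "truck_at(t3,portA)"]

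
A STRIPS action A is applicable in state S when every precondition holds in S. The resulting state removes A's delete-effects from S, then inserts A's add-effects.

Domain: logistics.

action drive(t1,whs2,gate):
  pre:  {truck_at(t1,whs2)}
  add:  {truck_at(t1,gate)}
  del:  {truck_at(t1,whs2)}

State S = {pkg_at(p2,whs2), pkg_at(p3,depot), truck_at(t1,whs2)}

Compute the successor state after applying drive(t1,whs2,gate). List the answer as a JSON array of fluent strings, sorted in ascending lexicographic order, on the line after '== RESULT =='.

Compute (S \ del) ∪ add:
  pre ⊆ S: {truck_at(t1,whs2)} ⊆ S  — applicable
  S \ del = {pkg_at(p2,whs2), pkg_at(p3,depot)}
  ∪ add   = {pkg_at(p2,whs2), pkg_at(p3,depot), truck_at(t1,gate)}

== RESULT ==
["pkg_at(p2,whs2)", "pkg_at(p3,depot)", "truck_at(t1,gate)"]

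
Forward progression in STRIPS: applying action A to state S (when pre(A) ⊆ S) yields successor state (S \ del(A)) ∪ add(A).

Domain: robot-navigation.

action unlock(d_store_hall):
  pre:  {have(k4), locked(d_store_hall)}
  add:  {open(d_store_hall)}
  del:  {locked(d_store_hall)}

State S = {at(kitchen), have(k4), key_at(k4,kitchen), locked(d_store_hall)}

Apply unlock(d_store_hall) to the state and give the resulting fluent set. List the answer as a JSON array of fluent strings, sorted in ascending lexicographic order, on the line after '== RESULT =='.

Progress:
  pre ⊆ S: {have(k4), locked(d_store_hall)} ⊆ S  — applicable
  S \ del = {at(kitchen), have(k4), key_at(k4,kitchen)}
  ∪ add   = {at(kitchen), have(k4), key_at(k4,kitchen), open(d_store_hall)}

== RESULT ==
["at(kitchen)", "have(k4)", "key_at(k4,kitchen)", "open(d_store_hall)"]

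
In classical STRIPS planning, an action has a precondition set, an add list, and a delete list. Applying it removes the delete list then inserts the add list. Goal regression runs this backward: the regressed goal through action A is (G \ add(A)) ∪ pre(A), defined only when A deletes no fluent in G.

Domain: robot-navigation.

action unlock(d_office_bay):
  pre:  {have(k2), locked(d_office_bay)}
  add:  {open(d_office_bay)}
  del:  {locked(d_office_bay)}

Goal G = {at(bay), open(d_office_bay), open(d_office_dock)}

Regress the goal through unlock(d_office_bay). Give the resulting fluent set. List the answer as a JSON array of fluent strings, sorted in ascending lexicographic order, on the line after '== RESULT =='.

Compute (G \ add) ∪ pre:
  G ∩ del = {}  (empty — regression defined)
  G \ add = {at(bay), open(d_office_bay), open(d_office_dock)} \ {open(d_office_bay)} = {at(bay), open(d_office_dock)}
  ∪ pre   = {at(bay), open(d_office_dock)} ∪ {have(k2), locked(d_office_bay)}
          = {at(bay), have(k2), locked(d_office_bay), open(d_office_dock)}

== RESULT ==
["at(bay)", "have(k2)", "locked(d_office_bay)", "open(d_office_dock)"]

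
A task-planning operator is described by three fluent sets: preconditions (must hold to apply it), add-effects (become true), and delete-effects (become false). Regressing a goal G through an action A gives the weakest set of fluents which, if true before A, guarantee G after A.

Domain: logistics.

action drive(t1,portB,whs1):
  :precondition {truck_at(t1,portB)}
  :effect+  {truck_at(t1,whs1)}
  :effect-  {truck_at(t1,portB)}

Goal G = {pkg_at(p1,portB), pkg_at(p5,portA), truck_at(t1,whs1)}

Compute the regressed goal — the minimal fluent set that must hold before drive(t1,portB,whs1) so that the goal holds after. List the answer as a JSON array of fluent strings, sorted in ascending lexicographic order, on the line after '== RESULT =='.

Regress:
  G ∩ del = {}  (empty — regression defined)
  G \ add = {pkg_at(p1,portB), pkg_at(p5,portA), truck_at(t1,whs1)} \ {truck_at(t1,whs1)} = {pkg_at(p1,portB), pkg_at(p5,portA)}
  ∪ pre   = {pkg_at(p1,portB), pkg_at(p5,portA)} ∪ {truck_at(t1,portB)}
          = {pkg_at(p1,portB), pkg_at(p5,portA), truck_at(t1,portB)}

== RESULT ==
["pkg_at(p1,portB)", "pkg_at(p5,portA)", "truck_at(t1,portB)"]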